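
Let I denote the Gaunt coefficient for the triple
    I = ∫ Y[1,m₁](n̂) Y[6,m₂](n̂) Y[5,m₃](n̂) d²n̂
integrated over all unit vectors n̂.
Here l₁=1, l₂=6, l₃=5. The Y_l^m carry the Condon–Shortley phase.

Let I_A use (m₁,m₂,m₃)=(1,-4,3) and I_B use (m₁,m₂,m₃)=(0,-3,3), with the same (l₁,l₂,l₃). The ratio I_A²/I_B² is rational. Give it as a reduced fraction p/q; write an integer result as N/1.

Same 1,6,5: normalisation and zero-m 3j drop out of the ratio.
A: Δ: 2! 0! 10! / 13! → 1/858; sum: t=0:+1/161280 = 1/161280; 3j²(1 6 5; 1 -4 3) = Δ·Π!·Σ² = 15/286  (sign +1)
B: Δ: 2! 0! 10! / 13! → 1/858; sum: t=1:−1/80640 = -1/80640; 3j²(1 6 5; 0 -3 3) = Δ·Π!·Σ² = 9/286  (sign -1)
I_A²/I_B² = (15/286)/(9/286) = 5/3

5/3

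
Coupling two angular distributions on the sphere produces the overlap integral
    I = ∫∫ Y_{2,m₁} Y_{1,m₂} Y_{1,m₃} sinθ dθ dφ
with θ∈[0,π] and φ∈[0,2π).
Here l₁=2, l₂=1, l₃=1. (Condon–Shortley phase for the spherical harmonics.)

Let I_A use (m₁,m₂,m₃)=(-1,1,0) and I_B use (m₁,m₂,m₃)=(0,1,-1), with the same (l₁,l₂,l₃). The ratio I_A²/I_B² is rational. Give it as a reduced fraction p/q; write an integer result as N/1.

Shared (l₁,l₂,l₃)=(2,1,1): N and (l;000)² cancel in I_A²/I_B².
A: Δ = 2!·2!·0!/5! = 1/30; Racah Σ t=2..2: t=2:+1/2 = 1/2; ⇒ 3j(2 1 1; -1 1 0)² = 1/10, sgn -1
B: Δ = 2!·2!·0!/5! = 1/30; Racah Σ t=2..2: t=2:+1/4 = 1/4; ⇒ 3j(2 1 1; 0 1 -1)² = 1/30, sgn +1
I_A²/I_B² = (1/10)/(1/30) = 3/1

3/1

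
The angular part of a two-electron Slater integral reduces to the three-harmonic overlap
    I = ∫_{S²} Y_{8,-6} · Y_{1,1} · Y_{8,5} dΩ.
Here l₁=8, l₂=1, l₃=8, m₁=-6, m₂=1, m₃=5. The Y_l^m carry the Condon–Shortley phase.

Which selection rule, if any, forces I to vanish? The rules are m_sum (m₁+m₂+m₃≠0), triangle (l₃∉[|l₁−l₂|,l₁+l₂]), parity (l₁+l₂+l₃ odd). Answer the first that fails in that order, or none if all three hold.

Σmᵢ = 0  ✓
l₃∈[|l₁−l₂|,l₁+l₂]=[7,9], have l₃=8  ✓
Σlᵢ = 17 ⇒ odd  ✗

parity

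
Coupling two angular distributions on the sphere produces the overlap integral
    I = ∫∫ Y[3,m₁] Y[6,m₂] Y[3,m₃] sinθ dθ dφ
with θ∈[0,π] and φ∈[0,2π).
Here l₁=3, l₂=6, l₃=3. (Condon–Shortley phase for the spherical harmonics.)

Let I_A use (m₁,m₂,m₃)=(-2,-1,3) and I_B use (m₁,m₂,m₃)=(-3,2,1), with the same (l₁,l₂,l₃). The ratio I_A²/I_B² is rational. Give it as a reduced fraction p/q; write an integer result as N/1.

l's match ⇒ only the (l;m) 3-j factors differ between A and B.
A: triangle coeff Δ(3,6,3) = 1/12012; Σ_t [5,5]: t=5:−1/86400 = -1/86400; (3j)²=1/1716 [(3 6 3; -2 -1 3)], sign=-1
B: triangle coeff Δ(3,6,3) = 1/12012; Σ_t [6,6]: t=6:+1/34560 = 1/34560; (3j)²=1/429 [(3 6 3; -3 2 1)], sign=+1
I_A²/I_B² = (1/1716)/(1/429) = 1/4

1/4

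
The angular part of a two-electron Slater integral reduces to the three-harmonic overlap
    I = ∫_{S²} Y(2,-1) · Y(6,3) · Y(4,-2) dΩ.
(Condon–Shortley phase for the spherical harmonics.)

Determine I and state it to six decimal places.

-0.252474

Rules hold: Σm=0, L=12 even, 4≤4≤8.
N = 5·13·9 = 585
Δ = 4!·0!·8!/13! = 1/6435
Racah Σ t=2..2: t=2:+1/2304 = 1/2304
⇒ 3j(2 6 4; 0 0 0)² = 5/143, sgn +1
Racah Σ t=3..3: t=3:−1/8640 = -1/8640
⇒ 3j(2 6 4; -1 3 -2)² = 28/715, sgn -1
4πI² = N·(3j₀)²·(3jₘ)² = 1260/1573
I = -1·√(0.801017/4π) = -0.25247360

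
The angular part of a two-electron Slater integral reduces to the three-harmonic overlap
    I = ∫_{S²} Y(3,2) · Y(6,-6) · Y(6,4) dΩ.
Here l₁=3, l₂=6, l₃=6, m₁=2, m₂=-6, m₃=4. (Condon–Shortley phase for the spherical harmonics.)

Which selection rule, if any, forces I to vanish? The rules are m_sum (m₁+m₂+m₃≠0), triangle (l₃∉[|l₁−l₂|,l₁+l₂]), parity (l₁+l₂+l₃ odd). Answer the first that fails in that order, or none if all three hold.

Σmᵢ = 0  ✓
l₃∈[|l₁−l₂|,l₁+l₂]=[3,9], have l₃=6  ✓
Σlᵢ = 15 ⇒ odd  ✗

parity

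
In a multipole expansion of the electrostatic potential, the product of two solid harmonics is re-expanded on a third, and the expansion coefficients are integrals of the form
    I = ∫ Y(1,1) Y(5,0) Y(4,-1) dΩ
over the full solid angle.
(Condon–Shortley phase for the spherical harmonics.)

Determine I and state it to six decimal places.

0.155288

Rules hold: Σm=0, L=10 even, 4≤4≤6.
N = 3·11·9 = 297
Δ = 2!·0!·8!/11! = 1/495
Racah Σ t=1..1: t=1:−1/576 = -1/576
⇒ 3j(1 5 4; 0 0 0)² = 5/99, sgn -1
Racah Σ t=0..0: t=0:+1/1440 = 1/1440
⇒ 3j(1 5 4; 1 0 -1)² = 2/99, sgn -1
4πI² = N·(3j₀)²·(3jₘ)² = 10/33
I = +1·√(0.30303/4π) = 0.15528807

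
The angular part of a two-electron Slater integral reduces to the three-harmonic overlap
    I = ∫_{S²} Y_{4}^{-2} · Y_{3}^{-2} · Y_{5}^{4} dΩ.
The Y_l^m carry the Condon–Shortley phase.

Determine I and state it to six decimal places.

0.143343

Rules hold: Σm=0, L=12 even, 1≤5≤7.
N = 9·7·11 = 693
Δ = 2!·6!·4!/13! = 1/180180
Racah Σ t=0..2: t=0:+1/576 t=1:−1/144 t=2:+1/576 = -1/288
⇒ 3j(4 3 5; 0 0 0)² = 20/1001, sgn +1
Racah Σ t=0..1: t=0:+1/8640 t=1:−1/2880 = -1/4320
⇒ 3j(4 3 5; -2 -2 4)² = 8/429, sgn +1
4πI² = N·(3j₀)²·(3jₘ)² = 480/1859
I = +1·√(0.258203/4π) = 0.14334284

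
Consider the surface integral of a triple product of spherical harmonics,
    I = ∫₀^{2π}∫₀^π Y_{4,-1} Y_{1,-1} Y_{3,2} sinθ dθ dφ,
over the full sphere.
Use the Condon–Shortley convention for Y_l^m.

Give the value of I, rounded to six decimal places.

-0.106622

Checks pass: Σm=0; 8 even; l₃=3∈[3,5].
(2·4+1)(2·1+1)(2·3+1) = 189
Δ: 2! 6! 0! / 9! → 1/252
sum: t=1:−1/36 = -1/36
3j²(4 1 3; 0 0 0) = Δ·Π!·Σ² = 4/63  (sign +1)
sum: t=0:+1/240 = 1/240
3j²(4 1 3; -1 -1 2) = Δ·Π!·Σ² = 1/84  (sign -1)
combine: 4πI² = 189·4/63·1/84 = 1/7
take √, sign -1: I = -0.10662181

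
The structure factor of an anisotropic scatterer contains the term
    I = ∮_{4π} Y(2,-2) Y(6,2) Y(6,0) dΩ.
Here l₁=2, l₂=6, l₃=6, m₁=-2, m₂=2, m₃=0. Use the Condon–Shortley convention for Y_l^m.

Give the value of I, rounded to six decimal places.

m-sum 0 ✓  L=14 even ✓  4≤6≤8 ✓
Π(2lᵢ+1) = 5×13×13 = 845
triangle coeff Δ(2,6,6) = 1/90090
Σ_t [0,2]: t=0:+1/69120 t=1:−1/14400 t=2:+1/69120 = -7/172800
(3j)²=14/715 [(2 6 6; 0 0 0)], sign=-1
Σ_t [2,2]: t=2:+1/69120 = 1/69120
(3j)²=4/143 [(2 6 6; -2 2 0)], sign=+1
⇒ 4πI² = 56/121
I = (-1)√(56/121/(4π)) = -0.19190947

-0.191909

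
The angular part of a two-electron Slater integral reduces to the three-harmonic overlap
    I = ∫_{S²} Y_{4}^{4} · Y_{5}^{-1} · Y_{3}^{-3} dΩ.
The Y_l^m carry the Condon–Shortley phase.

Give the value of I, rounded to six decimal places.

0.050679

Checks pass: Σm=0; 12 even; l₃=3∈[1,9].
(2·4+1)(2·5+1)(2·3+1) = 693
Δ: 6! 2! 4! / 13! → 1/180180
sum: t=2:+1/576 t=3:−1/144 t=4:+1/576 = -1/288
3j²(4 5 3; 0 0 0) = Δ·Π!·Σ² = 20/1001  (sign +1)
sum: t=0:+1/34560 = 1/34560
3j²(4 5 3; 4 -1 -3) = Δ·Π!·Σ² = 1/429  (sign +1)
combine: 4πI² = 693·20/1001·1/429 = 60/1859
take √, sign +1: I = 0.05067935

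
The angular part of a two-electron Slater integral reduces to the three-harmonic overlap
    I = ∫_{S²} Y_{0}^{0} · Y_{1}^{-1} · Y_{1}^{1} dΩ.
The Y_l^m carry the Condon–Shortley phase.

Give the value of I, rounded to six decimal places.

-0.282095

Rules hold: Σm=0, L=2 even, 1≤1≤1.
N = 1·3·3 = 9
Δ = 0!·0!·2!/3! = 1/3
Racah Σ t=0..0: t=0:+1/1 = 1/1
⇒ 3j(0 1 1; 0 0 0)² = 1/3, sgn -1
Racah Σ t=0..0: t=0:+1/2 = 1/2
⇒ 3j(0 1 1; 0 -1 1)² = 1/3, sgn +1
4πI² = N·(3j₀)²·(3jₘ)² = 1/1
I = -1·√(1/4π) = -0.28209479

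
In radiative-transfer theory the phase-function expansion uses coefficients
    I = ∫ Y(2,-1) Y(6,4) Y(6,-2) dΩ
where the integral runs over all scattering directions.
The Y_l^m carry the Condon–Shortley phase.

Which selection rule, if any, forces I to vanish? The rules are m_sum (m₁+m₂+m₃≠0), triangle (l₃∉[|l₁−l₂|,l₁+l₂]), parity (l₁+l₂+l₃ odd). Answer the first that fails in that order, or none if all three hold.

Σmᵢ = 1  ✗
l₃∈[|l₁−l₂|,l₁+l₂]=[4,8], have l₃=6
Σlᵢ = 14 ⇒ even

m_sum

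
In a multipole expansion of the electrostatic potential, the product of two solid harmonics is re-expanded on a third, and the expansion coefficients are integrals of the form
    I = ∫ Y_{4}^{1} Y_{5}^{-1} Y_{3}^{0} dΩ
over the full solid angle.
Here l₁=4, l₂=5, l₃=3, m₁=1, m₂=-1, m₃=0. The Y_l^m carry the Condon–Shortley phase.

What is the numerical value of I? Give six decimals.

Checks pass: Σm=0; 12 even; l₃=3∈[1,9].
(2·4+1)(2·5+1)(2·3+1) = 693
Δ: 6! 2! 4! / 13! → 1/180180
sum: t=2:+1/576 t=3:−1/144 t=4:+1/576 = -1/288
3j²(4 5 3; 0 0 0) = Δ·Π!·Σ² = 20/1001  (sign +1)
sum: t=1:−1/1440 t=2:+1/192 t=3:−1/432 = 19/8640
3j²(4 5 3; 1 -1 0) = Δ·Π!·Σ² = 361/30030  (sign -1)
combine: 4πI² = 693·20/1001·361/30030 = 2166/13013
take √, sign -1: I = -0.11508947

-0.115089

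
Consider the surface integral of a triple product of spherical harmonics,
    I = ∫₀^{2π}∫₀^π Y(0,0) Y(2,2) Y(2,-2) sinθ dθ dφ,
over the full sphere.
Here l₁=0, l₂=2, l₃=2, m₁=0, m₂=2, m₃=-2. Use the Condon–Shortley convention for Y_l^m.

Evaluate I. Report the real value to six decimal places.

m-sum 0 ✓  L=4 even ✓  2≤2≤2 ✓
Π(2lᵢ+1) = 1×5×5 = 25
triangle coeff Δ(0,2,2) = 1/5
Σ_t [0,0]: t=0:+1/4 = 1/4
(3j)²=1/5 [(0 2 2; 0 0 0)], sign=+1
Σ_t [0,0]: t=0:+1/24 = 1/24
(3j)²=1/5 [(0 2 2; 0 2 -2)], sign=+1
⇒ 4πI² = 1/1
I = (+1)√(1/1/(4π)) = 0.28209479

0.282095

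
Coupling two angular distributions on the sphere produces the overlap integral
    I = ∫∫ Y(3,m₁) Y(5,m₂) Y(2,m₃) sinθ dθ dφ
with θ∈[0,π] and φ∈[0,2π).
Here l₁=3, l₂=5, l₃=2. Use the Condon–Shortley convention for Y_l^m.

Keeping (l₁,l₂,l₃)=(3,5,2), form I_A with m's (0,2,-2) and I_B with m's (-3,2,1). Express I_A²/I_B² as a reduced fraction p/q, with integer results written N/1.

5/1

l's match ⇒ only the (l;m) 3-j factors differ between A and B.
A: triangle coeff Δ(3,5,2) = 1/2310; Σ_t [3,3]: t=3:−1/864 = -1/864; (3j)²=1/66 [(3 5 2; 0 2 -2)], sign=-1
B: triangle coeff Δ(3,5,2) = 1/2310; Σ_t [6,6]: t=6:+1/4320 = 1/4320; (3j)²=1/330 [(3 5 2; -3 2 1)], sign=-1
I_A²/I_B² = (1/66)/(1/330) = 5/1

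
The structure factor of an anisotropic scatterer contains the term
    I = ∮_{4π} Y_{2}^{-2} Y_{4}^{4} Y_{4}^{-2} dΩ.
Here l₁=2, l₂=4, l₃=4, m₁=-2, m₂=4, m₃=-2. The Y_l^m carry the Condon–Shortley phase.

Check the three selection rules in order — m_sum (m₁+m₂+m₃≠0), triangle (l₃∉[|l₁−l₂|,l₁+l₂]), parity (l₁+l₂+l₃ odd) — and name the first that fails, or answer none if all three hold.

azimuthal sum: -2 + 4 − 2 = 0  ✓
2 ≤ 4 ≤ 6 (triangle on l)  ✓
L = 2 + 4 + 4 = 10 (even)  ✓

none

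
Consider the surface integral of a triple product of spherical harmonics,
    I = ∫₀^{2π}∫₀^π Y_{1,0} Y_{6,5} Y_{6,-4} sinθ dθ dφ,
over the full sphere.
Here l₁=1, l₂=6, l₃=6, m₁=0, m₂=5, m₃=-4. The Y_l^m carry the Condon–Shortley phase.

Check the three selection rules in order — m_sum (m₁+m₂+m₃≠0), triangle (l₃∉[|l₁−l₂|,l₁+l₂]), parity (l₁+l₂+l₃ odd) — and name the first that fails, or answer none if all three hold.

m_sum

m₁+m₂+m₃ = 0 + 5 − 4 = 1  ✗
triangle: |1−6|=5 ≤ l₃=6 ≤ 1+6=7
parity: l₁+l₂+l₃ = 13 is odd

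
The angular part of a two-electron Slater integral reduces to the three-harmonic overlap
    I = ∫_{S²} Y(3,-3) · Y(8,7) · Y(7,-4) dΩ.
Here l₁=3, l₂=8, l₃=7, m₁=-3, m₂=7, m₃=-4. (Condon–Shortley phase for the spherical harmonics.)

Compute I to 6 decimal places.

m-sum 0 ✓  L=18 even ✓  5≤7≤11 ✓
Π(2lᵢ+1) = 7×17×15 = 1785
triangle coeff Δ(3,8,7) = 1/5290740
Σ_t [1,3]: t=1:−1/7257600 t=2:+1/2073600 t=3:−1/7257600 = 1/4838400
(3j)²=252/20995 [(3 8 7; 0 0 0)], sign=-1
Σ_t [4,4]: t=4:+1/1916006400 = 1/1916006400
(3j)²=15/1292 [(3 8 7; -3 7 -4)], sign=-1
⇒ 4πI² = 19845/79781
I = (+1)√(19845/79781/(4π)) = 0.14069248

0.140692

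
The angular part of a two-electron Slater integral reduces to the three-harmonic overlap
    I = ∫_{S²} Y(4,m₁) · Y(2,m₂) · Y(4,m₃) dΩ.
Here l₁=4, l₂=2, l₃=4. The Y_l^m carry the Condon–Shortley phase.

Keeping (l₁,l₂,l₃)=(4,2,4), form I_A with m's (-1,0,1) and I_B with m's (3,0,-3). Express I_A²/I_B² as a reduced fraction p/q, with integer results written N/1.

289/49

Shared (l₁,l₂,l₃)=(4,2,4): N and (l;000)² cancel in I_A²/I_B².
A: Δ = 2!·6!·2!/11! = 1/13860; Racah Σ t=0..2: t=0:+1/480 t=1:−1/48 t=2:+1/144 = -17/1440; ⇒ 3j(4 2 4; -1 0 1)² = 289/13860, sgn +1
B: Δ = 2!·6!·2!/11! = 1/13860; Racah Σ t=0..1: t=0:+1/480 t=1:−1/720 = 1/1440; ⇒ 3j(4 2 4; 3 0 -3)² = 7/1980, sgn -1
I_A²/I_B² = (289/13860)/(7/1980) = 289/49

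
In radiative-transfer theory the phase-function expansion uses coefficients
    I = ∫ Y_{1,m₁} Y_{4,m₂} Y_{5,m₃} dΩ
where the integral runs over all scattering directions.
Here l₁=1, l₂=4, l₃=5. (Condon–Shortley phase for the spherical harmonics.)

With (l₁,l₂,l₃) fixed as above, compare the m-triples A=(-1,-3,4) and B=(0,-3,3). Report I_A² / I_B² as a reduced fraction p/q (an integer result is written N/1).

9/4

Same 1,4,5: normalisation and zero-m 3j drop out of the ratio.
A: Δ: 0! 2! 8! / 11! → 1/495; sum: t=0:+1/10080 = 1/10080; 3j²(1 4 5; -1 -3 4) = Δ·Π!·Σ² = 4/55  (sign -1)
B: Δ: 0! 2! 8! / 11! → 1/495; sum: t=0:+1/5040 = 1/5040; 3j²(1 4 5; 0 -3 3) = Δ·Π!·Σ² = 16/495  (sign +1)
I_A²/I_B² = (4/55)/(16/495) = 9/4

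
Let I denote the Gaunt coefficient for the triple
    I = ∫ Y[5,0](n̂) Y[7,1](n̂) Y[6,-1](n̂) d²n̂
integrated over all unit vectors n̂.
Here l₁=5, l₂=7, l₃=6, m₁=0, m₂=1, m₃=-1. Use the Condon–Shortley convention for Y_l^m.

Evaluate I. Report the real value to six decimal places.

-0.083287

Checks pass: Σm=0; 18 even; l₃=6∈[2,12].
(2·5+1)(2·7+1)(2·6+1) = 2145
Δ: 6! 4! 8! / 19! → 1/174594420
sum: t=1:−1/4147200 t=2:+1/207360 t=3:−1/82944 t=4:+1/207360 t=5:−1/4147200 = -1/345600
3j²(5 7 6; 0 0 0) = Δ·Π!·Σ² = 420/46189  (sign -1)
sum: t=1:−1/14515200 t=2:+1/414720 t=3:−1/103680 t=4:+1/165888 t=5:−1/2073600 = -17/9676800
3j²(5 7 6; 0 1 -1) = Δ·Π!·Σ² = 85/19019  (sign +1)
combine: 4πI² = 2145·420/46189·85/19019 = 4500/51623
take √, sign -1: I = -0.08328748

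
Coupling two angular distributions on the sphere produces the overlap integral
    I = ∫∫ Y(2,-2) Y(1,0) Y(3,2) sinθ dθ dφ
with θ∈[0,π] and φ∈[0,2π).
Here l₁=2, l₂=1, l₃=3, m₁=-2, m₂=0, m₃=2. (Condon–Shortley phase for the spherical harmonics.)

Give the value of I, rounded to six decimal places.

0.184674

Rules hold: Σm=0, L=6 even, 1≤3≤3.
N = 5·3·7 = 105
Δ = 0!·4!·2!/7! = 1/105
Racah Σ t=0..0: t=0:+1/4 = 1/4
⇒ 3j(2 1 3; 0 0 0)² = 3/35, sgn -1
Racah Σ t=0..0: t=0:+1/24 = 1/24
⇒ 3j(2 1 3; -2 0 2)² = 1/21, sgn -1
4πI² = N·(3j₀)²·(3jₘ)² = 3/7
I = +1·√(0.428571/4π) = 0.18467439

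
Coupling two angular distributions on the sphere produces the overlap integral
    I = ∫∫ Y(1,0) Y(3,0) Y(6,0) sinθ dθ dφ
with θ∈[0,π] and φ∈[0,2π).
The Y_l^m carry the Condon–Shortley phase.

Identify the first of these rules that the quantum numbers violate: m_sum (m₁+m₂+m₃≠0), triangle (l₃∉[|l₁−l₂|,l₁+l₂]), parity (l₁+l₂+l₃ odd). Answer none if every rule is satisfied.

triangle

Σmᵢ = 0  ✓
l₃∈[|l₁−l₂|,l₁+l₂]=[2,4], have l₃=6  ✗
Σlᵢ = 10 ⇒ even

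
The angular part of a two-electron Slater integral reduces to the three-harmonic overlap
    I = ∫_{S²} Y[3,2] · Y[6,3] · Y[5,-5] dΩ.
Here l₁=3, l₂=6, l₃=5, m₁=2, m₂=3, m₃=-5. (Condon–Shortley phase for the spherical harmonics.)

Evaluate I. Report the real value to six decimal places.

m-sum 0 ✓  L=14 even ✓  3≤5≤9 ✓
Π(2lᵢ+1) = 7×13×11 = 1001
triangle coeff Δ(3,6,5) = 1/675675
Σ_t [1,3]: t=1:−1/8640 t=2:+1/2304 t=3:−1/8640 = 7/34560
(3j)²=7/429 [(3 6 5; 0 0 0)], sign=-1
Σ_t [1,1]: t=1:−1/483840 = -1/483840
(3j)²=6/1001 [(3 6 5; 2 3 -5)], sign=-1
⇒ 4πI² = 14/143
I = (+1)√(14/143/(4π)) = 0.08826552

0.088266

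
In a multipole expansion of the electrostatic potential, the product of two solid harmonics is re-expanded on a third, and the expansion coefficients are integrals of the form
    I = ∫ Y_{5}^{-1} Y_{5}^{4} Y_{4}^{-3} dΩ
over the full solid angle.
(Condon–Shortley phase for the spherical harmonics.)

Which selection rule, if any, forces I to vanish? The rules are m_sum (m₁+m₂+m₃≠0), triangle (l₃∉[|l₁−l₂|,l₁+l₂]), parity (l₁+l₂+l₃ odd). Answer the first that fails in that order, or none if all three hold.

none

Σmᵢ = 0  ✓
l₃∈[|l₁−l₂|,l₁+l₂]=[0,10], have l₃=4  ✓
Σlᵢ = 14 ⇒ even  ✓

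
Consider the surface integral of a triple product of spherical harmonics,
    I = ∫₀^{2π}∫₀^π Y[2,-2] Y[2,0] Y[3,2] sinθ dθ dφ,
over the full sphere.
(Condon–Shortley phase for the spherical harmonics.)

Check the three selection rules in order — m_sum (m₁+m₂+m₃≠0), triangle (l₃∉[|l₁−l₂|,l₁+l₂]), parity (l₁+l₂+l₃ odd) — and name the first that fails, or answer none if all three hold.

parity

m₁+m₂+m₃ = -2 + 0 + 2 = 0  ✓
triangle: |2−2|=0 ≤ l₃=3 ≤ 2+2=4  ✓
parity: l₁+l₂+l₃ = 7 is odd  ✗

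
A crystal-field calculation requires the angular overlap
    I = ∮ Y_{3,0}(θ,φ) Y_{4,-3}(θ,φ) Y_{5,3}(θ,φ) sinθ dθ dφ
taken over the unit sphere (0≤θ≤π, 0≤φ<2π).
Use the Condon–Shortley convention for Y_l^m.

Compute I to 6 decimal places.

0.103862

Checks pass: Σm=0; 12 even; l₃=5∈[1,7].
(2·3+1)(2·4+1)(2·5+1) = 693
Δ: 2! 4! 6! / 13! → 1/180180
sum: t=0:+1/576 t=1:−1/144 t=2:+1/576 = -1/288
3j²(3 4 5; 0 0 0) = Δ·Π!·Σ² = 20/1001  (sign +1)
sum: t=0:+1/1440 t=1:−1/2880 = 1/2880
3j²(3 4 5; 0 -3 3) = Δ·Π!·Σ² = 7/715  (sign +1)
combine: 4πI² = 693·20/1001·7/715 = 252/1859
take √, sign +1: I = 0.10386175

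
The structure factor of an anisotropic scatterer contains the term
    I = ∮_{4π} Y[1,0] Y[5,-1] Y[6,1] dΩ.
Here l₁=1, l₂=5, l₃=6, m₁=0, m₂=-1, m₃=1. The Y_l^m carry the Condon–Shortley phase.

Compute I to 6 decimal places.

Checks pass: Σm=0; 12 even; l₃=6∈[4,6].
(2·1+1)(2·5+1)(2·6+1) = 429
Δ: 0! 2! 10! / 13! → 1/858
sum: t=0:+1/14400 = 1/14400
3j²(1 5 6; 0 0 0) = Δ·Π!·Σ² = 6/143  (sign +1)
sum: t=0:+1/17280 = 1/17280
3j²(1 5 6; 0 -1 1) = Δ·Π!·Σ² = 35/858  (sign -1)
combine: 4πI² = 429·6/143·35/858 = 105/143
take √, sign -1: I = -0.24172507

-0.241725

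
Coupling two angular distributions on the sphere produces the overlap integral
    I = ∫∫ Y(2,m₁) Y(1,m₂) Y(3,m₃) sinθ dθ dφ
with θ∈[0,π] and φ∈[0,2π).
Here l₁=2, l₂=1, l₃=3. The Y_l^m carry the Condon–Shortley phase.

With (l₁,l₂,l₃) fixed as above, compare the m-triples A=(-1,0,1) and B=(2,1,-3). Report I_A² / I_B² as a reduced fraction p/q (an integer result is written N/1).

Shared (l₁,l₂,l₃)=(2,1,3): N and (l;000)² cancel in I_A²/I_B².
A: Δ = 0!·4!·2!/7! = 1/105; Racah Σ t=0..0: t=0:+1/6 = 1/6; ⇒ 3j(2 1 3; -1 0 1)² = 8/105, sgn +1
B: Δ = 0!·4!·2!/7! = 1/105; Racah Σ t=0..0: t=0:+1/48 = 1/48; ⇒ 3j(2 1 3; 2 1 -3)² = 1/7, sgn +1
I_A²/I_B² = (8/105)/(1/7) = 8/15

8/15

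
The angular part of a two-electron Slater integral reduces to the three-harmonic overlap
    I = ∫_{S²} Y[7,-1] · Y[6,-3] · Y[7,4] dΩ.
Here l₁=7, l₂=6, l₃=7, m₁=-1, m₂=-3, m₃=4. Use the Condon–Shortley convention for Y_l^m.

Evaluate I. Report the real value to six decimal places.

Checks pass: Σm=0; 20 even; l₃=7∈[1,13].
(2·7+1)(2·6+1)(2·7+1) = 2925
Δ: 6! 8! 6! / 21! → 1/2444321880
sum: t=0:+1/2612736000 t=1:−1/20736000 t=2:+1/1658880 t=3:−1/746496 t=4:+1/1658880 t=5:−1/20736000 t=6:+1/2612736000 = -1/4354560
3j²(7 6 7; 0 0 0) = Δ·Π!·Σ² = 1000/138567  (sign +1)
sum: t=0:+1/1045094400 t=1:−1/29030400 t=2:+1/8294400 t=3:−1/18662400 = 1/29859840
3j²(7 6 7; -1 -3 4) = Δ·Π!·Σ² = 175/25194  (sign -1)
combine: 4πI² = 2925·1000/138567·175/25194 = 2187500/14919047
take √, sign -1: I = -0.10801860

-0.108019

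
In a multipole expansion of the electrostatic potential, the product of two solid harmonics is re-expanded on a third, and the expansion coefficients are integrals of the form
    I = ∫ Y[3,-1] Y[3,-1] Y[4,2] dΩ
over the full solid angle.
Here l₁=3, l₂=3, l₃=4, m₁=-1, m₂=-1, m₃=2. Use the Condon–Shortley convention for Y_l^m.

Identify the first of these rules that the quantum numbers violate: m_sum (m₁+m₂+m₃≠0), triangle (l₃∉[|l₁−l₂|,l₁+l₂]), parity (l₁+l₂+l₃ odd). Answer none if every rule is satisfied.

none

m₁+m₂+m₃ = -1 − 1 + 2 = 0  ✓
triangle: |3−3|=0 ≤ l₃=4 ≤ 3+3=6  ✓
parity: l₁+l₂+l₃ = 10 is even  ✓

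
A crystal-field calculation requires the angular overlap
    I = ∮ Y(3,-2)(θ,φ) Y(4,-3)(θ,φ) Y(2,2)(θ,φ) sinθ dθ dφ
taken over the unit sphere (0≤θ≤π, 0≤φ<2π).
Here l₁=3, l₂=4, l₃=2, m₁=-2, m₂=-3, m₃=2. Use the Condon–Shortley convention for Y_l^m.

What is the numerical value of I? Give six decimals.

0.000000

-2 − 3 + 2 = -3 ≠ 0: azimuthal integral kills it; I = 0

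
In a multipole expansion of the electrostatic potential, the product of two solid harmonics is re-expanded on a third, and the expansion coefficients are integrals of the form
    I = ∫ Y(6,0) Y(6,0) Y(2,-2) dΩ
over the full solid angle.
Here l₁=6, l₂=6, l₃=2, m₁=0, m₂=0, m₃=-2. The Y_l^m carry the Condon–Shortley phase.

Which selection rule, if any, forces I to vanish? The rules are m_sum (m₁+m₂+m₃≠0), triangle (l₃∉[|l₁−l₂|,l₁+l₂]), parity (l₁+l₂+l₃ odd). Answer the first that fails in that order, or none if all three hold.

m_sum

azimuthal sum: 0 + 0 − 2 = -2  ✗
0 ≤ 2 ≤ 12 (triangle on l)
L = 6 + 6 + 2 = 14 (even)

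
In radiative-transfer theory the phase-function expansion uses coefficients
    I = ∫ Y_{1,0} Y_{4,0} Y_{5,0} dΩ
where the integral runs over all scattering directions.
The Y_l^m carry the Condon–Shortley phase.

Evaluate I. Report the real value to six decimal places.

0.245532

m-sum 0 ✓  L=10 even ✓  3≤5≤5 ✓
Π(2lᵢ+1) = 3×9×11 = 297
triangle coeff Δ(1,4,5) = 1/495
Σ_t [0,0]: t=0:+1/576 = 1/576
(3j)²=5/99 [(1 4 5; 0 0 0)], sign=-1
(m-triple is (0,0,0) — same symbol as above.)
⇒ 4πI² = 25/33
I = (+1)√(25/33/(4π)) = 0.24553200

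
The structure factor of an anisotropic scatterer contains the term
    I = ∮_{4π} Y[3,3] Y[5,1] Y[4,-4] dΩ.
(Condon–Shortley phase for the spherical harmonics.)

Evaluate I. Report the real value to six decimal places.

m-sum 0 ✓  L=12 even ✓  2≤4≤8 ✓
Π(2lᵢ+1) = 7×11×9 = 693
triangle coeff Δ(3,5,4) = 1/180180
Σ_t [1,3]: t=1:−1/576 t=2:+1/144 t=3:−1/576 = 1/288
(3j)²=20/1001 [(3 5 4; 0 0 0)], sign=+1
Σ_t [0,0]: t=0:+1/34560 = 1/34560
(3j)²=1/429 [(3 5 4; 3 1 -4)], sign=+1
⇒ 4πI² = 60/1859
I = (+1)√(60/1859/(4π)) = 0.05067935

0.050679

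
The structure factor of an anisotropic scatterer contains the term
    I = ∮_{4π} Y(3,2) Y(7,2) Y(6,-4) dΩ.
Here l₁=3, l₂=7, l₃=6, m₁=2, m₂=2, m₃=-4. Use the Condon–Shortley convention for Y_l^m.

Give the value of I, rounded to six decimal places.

Checks pass: Σm=0; 16 even; l₃=6∈[4,10].
(2·3+1)(2·7+1)(2·6+1) = 1365
Δ: 4! 2! 10! / 17! → 1/2042040
sum: t=1:−1/207360 t=2:+1/57600 t=3:−1/207360 = 1/129600
3j²(3 7 6; 0 0 0) = Δ·Π!·Σ² = 168/12155  (sign +1)
sum: t=0:+1/8709120 t=1:−1/967680 = -1/1088640
3j²(3 7 6; 2 2 -4) = Δ·Π!·Σ² = 800/51051  (sign -1)
combine: 4πI² = 1365·168/12155·800/51051 = 134400/454597
take √, sign -1: I = -0.15338448

-0.153384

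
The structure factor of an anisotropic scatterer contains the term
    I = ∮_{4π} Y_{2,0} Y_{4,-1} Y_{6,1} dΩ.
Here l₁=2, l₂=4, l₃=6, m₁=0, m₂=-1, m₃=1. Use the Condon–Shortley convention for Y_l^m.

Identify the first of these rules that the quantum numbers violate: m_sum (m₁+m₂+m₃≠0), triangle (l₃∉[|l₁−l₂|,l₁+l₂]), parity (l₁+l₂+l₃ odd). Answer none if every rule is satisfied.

none

azimuthal sum: 0 − 1 + 1 = 0  ✓
2 ≤ 6 ≤ 6 (triangle on l)  ✓
L = 2 + 4 + 6 = 12 (even)  ✓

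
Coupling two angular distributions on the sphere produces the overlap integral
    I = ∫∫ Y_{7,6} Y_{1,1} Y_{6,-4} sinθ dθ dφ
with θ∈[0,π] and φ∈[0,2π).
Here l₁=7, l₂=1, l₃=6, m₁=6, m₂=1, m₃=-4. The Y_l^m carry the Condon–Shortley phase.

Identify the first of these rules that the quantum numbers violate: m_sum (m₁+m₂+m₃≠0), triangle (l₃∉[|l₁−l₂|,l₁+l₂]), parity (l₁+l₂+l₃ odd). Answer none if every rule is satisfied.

Σmᵢ = 3  ✗
l₃∈[|l₁−l₂|,l₁+l₂]=[6,8], have l₃=6
Σlᵢ = 14 ⇒ even

m_sum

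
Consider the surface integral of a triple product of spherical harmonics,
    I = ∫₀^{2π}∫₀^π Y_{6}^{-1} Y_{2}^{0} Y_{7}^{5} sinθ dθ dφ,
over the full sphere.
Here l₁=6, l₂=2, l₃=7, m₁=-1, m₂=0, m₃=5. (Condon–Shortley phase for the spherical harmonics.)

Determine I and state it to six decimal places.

0.000000

m-sum = -1 + 0 + 5 = 4 ≠ 0 ⇒ I = 0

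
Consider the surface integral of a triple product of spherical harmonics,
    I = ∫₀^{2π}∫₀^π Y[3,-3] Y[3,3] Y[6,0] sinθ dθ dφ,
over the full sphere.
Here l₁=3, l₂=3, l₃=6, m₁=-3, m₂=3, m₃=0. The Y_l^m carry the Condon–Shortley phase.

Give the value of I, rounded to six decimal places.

0.011854

Rules hold: Σm=0, L=12 even, 0≤6≤6.
N = 7·7·13 = 637
Δ = 0!·6!·6!/13! = 1/12012
Racah Σ t=0..0: t=0:+1/1296 = 1/1296
⇒ 3j(3 3 6; 0 0 0)² = 100/3003, sgn +1
Racah Σ t=0..0: t=0:+1/518400 = 1/518400
⇒ 3j(3 3 6; -3 3 0)² = 1/12012, sgn +1
4πI² = N·(3j₀)²·(3jₘ)² = 25/14157
I = +1·√(0.00176591/4π) = 0.01185440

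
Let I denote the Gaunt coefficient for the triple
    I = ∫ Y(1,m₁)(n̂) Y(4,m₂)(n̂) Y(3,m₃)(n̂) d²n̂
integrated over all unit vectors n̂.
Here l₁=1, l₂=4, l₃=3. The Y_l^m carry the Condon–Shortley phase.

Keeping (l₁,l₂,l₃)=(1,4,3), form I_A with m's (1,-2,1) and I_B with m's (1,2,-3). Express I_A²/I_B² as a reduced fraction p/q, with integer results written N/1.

Same 1,4,3: normalisation and zero-m 3j drop out of the ratio.
A: Δ: 2! 0! 6! / 9! → 1/252; sum: t=0:+1/96 = 1/96; 3j²(1 4 3; 1 -2 1) = Δ·Π!·Σ² = 5/84  (sign +1)
B: Δ: 2! 0! 6! / 9! → 1/252; sum: t=0:+1/1440 = 1/1440; 3j²(1 4 3; 1 2 -3) = Δ·Π!·Σ² = 1/252  (sign +1)
I_A²/I_B² = (5/84)/(1/252) = 15/1

15/1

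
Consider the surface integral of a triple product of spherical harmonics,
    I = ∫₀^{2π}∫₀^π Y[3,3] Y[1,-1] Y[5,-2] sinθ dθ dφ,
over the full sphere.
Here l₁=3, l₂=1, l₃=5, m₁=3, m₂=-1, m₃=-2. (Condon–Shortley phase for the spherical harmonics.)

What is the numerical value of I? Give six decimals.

0.000000

|3−1|≤5≤3+1 violated ⇒ I = 0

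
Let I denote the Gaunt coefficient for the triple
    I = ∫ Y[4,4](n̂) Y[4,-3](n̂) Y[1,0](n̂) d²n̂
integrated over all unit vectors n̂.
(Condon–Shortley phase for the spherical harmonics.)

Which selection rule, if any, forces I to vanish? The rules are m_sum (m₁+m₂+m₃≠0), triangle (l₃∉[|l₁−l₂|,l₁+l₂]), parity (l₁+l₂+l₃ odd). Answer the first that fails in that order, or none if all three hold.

m_sum

azimuthal sum: 4 − 3 + 0 = 1  ✗
0 ≤ 1 ≤ 8 (triangle on l)
L = 4 + 4 + 1 = 9 (odd)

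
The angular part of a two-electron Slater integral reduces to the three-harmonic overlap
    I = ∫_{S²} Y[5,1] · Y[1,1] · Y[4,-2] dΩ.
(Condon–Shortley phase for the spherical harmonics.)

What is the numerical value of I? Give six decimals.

-0.120286

Rules hold: Σm=0, L=10 even, 4≤4≤6.
N = 11·3·9 = 297
Δ = 2!·8!·0!/11! = 1/495
Racah Σ t=1..1: t=1:−1/576 = -1/576
⇒ 3j(5 1 4; 0 0 0)² = 5/99, sgn -1
Racah Σ t=2..2: t=2:+1/2880 = 1/2880
⇒ 3j(5 1 4; 1 1 -2)² = 2/165, sgn +1
4πI² = N·(3j₀)²·(3jₘ)² = 2/11
I = -1·√(0.181818/4π) = -0.12028562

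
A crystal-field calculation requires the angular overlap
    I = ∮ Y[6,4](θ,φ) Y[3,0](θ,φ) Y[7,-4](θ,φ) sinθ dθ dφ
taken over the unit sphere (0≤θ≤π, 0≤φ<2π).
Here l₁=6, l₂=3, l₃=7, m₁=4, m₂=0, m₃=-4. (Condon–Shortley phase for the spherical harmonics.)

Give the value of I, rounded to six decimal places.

Checks pass: Σm=0; 16 even; l₃=7∈[3,9].
(2·6+1)(2·3+1)(2·7+1) = 1365
Δ: 2! 10! 4! / 17! → 1/2042040
sum: t=0:+1/207360 t=1:−1/57600 t=2:+1/207360 = -1/129600
3j²(6 3 7; 0 0 0) = Δ·Π!·Σ² = 168/12155  (sign +1)
sum: t=0:+1/967680 t=1:−1/1451520 t=2:+1/43545600 = 1/2721600
3j²(6 3 7; 4 0 -4) = Δ·Π!·Σ² = 32/7735  (sign -1)
combine: 4πI² = 1365·168/12155·32/7735 = 16128/206635
take √, sign -1: I = -0.07881037

-0.078810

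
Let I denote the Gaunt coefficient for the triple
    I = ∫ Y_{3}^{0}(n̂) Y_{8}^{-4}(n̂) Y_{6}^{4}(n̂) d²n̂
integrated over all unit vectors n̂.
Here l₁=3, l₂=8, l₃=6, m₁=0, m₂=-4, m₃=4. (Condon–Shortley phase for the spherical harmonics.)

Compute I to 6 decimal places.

l₁+l₂+l₃=17 is odd: 3j(l;000)=0 ⇒ I=0

0.000000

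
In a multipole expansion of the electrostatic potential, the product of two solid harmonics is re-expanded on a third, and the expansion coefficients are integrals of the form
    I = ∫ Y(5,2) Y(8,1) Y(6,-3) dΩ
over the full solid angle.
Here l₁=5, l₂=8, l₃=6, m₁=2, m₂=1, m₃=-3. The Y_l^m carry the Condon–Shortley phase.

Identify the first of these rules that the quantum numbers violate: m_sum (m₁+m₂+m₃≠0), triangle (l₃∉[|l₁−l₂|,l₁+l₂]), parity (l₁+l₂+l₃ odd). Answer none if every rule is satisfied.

parity

azimuthal sum: 2 + 1 − 3 = 0  ✓
3 ≤ 6 ≤ 13 (triangle on l)  ✓
L = 5 + 8 + 6 = 19 (odd)  ✗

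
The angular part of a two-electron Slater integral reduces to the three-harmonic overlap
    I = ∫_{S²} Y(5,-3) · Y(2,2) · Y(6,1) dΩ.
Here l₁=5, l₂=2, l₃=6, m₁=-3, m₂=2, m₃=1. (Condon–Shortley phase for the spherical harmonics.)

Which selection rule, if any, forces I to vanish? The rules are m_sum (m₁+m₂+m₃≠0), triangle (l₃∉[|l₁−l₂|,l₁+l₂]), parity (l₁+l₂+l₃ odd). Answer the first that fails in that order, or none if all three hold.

parity

m₁+m₂+m₃ = -3 + 2 + 1 = 0  ✓
triangle: |5−2|=3 ≤ l₃=6 ≤ 5+2=7  ✓
parity: l₁+l₂+l₃ = 13 is odd  ✗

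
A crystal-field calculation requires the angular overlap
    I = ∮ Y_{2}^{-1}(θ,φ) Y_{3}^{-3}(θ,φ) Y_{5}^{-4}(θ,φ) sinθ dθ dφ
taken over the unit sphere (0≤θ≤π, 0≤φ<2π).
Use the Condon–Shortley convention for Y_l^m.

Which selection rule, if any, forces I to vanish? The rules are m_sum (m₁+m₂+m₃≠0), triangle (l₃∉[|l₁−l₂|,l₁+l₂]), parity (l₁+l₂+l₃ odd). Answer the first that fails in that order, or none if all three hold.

azimuthal sum: -1 − 3 − 4 = -8  ✗
1 ≤ 5 ≤ 5 (triangle on l)
L = 2 + 3 + 5 = 10 (even)

m_sum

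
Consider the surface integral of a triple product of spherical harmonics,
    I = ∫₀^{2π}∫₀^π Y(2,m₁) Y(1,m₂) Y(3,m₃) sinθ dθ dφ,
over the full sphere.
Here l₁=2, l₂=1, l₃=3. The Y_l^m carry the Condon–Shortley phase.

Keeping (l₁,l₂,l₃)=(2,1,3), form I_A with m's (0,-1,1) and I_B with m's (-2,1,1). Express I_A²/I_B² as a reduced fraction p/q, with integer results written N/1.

l's match ⇒ only the (l;m) 3-j factors differ between A and B.
A: triangle coeff Δ(2,1,3) = 1/105; Σ_t [0,0]: t=0:+1/8 = 1/8; (3j)²=2/35 [(2 1 3; 0 -1 1)], sign=+1
B: triangle coeff Δ(2,1,3) = 1/105; Σ_t [0,0]: t=0:+1/48 = 1/48; (3j)²=1/105 [(2 1 3; -2 1 1)], sign=+1
I_A²/I_B² = (2/35)/(1/105) = 6/1

6/1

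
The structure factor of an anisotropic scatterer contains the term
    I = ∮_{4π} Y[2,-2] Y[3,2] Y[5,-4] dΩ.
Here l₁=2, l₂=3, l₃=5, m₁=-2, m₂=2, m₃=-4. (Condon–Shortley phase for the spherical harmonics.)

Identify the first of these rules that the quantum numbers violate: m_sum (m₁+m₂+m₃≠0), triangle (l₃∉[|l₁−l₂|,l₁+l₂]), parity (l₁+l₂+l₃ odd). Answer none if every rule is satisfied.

m_sum

azimuthal sum: -2 + 2 − 4 = -4  ✗
1 ≤ 5 ≤ 5 (triangle on l)
L = 2 + 3 + 5 = 10 (even)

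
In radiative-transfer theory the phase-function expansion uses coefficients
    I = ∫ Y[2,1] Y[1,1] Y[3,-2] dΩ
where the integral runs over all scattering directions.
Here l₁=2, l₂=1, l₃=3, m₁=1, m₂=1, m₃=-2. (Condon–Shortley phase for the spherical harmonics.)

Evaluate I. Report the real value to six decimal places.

m-sum 0 ✓  L=6 even ✓  1≤3≤3 ✓
Π(2lᵢ+1) = 5×3×7 = 105
triangle coeff Δ(2,1,3) = 1/105
Σ_t [0,0]: t=0:+1/4 = 1/4
(3j)²=3/35 [(2 1 3; 0 0 0)], sign=-1
Σ_t [0,0]: t=0:+1/12 = 1/12
(3j)²=2/21 [(2 1 3; 1 1 -2)], sign=-1
⇒ 4πI² = 6/7
I = (+1)√(6/7/(4π)) = 0.26116903

0.261169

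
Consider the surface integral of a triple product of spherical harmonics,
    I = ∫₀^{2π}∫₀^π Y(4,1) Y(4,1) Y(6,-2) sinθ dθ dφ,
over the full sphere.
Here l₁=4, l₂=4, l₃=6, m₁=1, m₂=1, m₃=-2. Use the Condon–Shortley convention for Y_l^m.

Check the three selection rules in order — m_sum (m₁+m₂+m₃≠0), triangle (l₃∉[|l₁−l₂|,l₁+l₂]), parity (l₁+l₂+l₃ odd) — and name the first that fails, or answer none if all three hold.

none

Σmᵢ = 0  ✓
l₃∈[|l₁−l₂|,l₁+l₂]=[0,8], have l₃=6  ✓
Σlᵢ = 14 ⇒ even  ✓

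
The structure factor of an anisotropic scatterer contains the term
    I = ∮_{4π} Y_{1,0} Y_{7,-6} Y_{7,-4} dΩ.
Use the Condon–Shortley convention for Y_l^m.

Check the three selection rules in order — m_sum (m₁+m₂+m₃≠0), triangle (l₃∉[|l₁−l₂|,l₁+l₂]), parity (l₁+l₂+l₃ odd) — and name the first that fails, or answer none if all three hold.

Σmᵢ = -10  ✗
l₃∈[|l₁−l₂|,l₁+l₂]=[6,8], have l₃=7
Σlᵢ = 15 ⇒ odd

m_sum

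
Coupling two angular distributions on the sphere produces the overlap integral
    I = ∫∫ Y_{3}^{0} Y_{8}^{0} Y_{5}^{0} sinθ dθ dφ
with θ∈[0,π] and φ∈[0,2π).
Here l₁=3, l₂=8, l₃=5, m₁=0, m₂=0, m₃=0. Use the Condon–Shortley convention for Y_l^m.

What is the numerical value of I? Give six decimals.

0.235108

Rules hold: Σm=0, L=16 even, 5≤5≤11.
N = 7·17·11 = 1309
Δ = 6!·0!·10!/17! = 1/136136
Racah Σ t=3..3: t=3:−1/518400 = -1/518400
⇒ 3j(3 8 5; 0 0 0)² = 56/2431, sgn +1
(m-triple is (0,0,0) — same symbol as above.)
4πI² = N·(3j₀)²·(3jₘ)² = 21952/31603
I = +1·√(0.694618/4π) = 0.23510830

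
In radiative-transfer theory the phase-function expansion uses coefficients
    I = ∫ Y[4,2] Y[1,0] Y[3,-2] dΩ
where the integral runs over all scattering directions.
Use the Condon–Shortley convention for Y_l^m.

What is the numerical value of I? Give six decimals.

Rules hold: Σm=0, L=8 even, 3≤3≤5.
N = 9·3·7 = 189
Δ = 2!·6!·0!/9! = 1/252
Racah Σ t=1..1: t=1:−1/36 = -1/36
⇒ 3j(4 1 3; 0 0 0)² = 4/63, sgn +1
Racah Σ t=1..1: t=1:−1/120 = -1/120
⇒ 3j(4 1 3; 2 0 -2)² = 1/21, sgn +1
4πI² = N·(3j₀)²·(3jₘ)² = 4/7
I = +1·√(0.571429/4π) = 0.21324362

0.213244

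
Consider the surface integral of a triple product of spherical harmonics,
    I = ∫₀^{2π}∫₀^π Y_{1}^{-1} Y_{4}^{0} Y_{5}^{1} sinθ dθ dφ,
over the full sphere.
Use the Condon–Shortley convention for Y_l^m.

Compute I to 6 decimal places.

Rules hold: Σm=0, L=10 even, 3≤5≤5.
N = 3·9·11 = 297
Δ = 0!·2!·8!/11! = 1/495
Racah Σ t=0..0: t=0:+1/576 = 1/576
⇒ 3j(1 4 5; 0 0 0)² = 5/99, sgn -1
Racah Σ t=0..0: t=0:+1/1152 = 1/1152
⇒ 3j(1 4 5; -1 0 1)² = 1/33, sgn +1
4πI² = N·(3j₀)²·(3jₘ)² = 5/11
I = -1·√(0.454545/4π) = -0.19018827

-0.190188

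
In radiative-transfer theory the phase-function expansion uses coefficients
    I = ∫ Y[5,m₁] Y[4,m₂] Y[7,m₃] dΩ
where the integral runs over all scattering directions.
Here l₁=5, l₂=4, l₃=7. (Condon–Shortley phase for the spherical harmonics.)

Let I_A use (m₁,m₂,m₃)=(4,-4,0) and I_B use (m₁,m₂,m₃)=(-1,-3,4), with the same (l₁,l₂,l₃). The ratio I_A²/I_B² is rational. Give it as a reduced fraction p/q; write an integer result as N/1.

4/11

l's match ⇒ only the (l;m) 3-j factors differ between A and B.
A: triangle coeff Δ(5,4,7) = 1/6126120; Σ_t [0,0]: t=0:+1/7257600 = 1/7257600; (3j)²=14/12155 [(5 4 7; 4 -4 0)], sign=-1
B: triangle coeff Δ(5,4,7) = 1/6126120; Σ_t [0,1]: t=0:+1/345600 t=1:−1/518400 = 1/1036800; (3j)²=7/2210 [(5 4 7; -1 -3 4)], sign=-1
I_A²/I_B² = (14/12155)/(7/2210) = 4/11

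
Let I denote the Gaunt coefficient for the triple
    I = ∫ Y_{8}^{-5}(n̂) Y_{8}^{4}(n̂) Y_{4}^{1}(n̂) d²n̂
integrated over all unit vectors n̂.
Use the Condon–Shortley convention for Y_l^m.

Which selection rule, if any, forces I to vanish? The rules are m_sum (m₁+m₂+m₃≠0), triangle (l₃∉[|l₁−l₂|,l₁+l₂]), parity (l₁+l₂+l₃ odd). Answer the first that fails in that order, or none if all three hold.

Σmᵢ = 0  ✓
l₃∈[|l₁−l₂|,l₁+l₂]=[0,16], have l₃=4  ✓
Σlᵢ = 20 ⇒ even  ✓

none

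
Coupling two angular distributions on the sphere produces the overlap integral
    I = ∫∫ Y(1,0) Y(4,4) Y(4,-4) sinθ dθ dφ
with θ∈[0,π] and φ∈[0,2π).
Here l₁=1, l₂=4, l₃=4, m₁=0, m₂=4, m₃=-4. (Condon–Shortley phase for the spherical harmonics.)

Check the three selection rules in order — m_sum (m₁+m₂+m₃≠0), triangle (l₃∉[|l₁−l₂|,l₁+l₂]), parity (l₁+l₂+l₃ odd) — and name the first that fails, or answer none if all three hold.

Σmᵢ = 0  ✓
l₃∈[|l₁−l₂|,l₁+l₂]=[3,5], have l₃=4  ✓
Σlᵢ = 9 ⇒ odd  ✗

parity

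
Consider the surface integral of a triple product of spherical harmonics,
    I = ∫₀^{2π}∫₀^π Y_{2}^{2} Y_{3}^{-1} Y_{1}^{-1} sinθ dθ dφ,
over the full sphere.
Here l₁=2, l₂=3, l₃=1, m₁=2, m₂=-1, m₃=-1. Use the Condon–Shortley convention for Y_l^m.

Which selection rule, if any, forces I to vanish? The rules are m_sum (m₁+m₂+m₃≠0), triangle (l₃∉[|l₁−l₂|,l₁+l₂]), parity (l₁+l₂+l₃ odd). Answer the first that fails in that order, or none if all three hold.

none

m₁+m₂+m₃ = 2 − 1 − 1 = 0  ✓
triangle: |2−3|=1 ≤ l₃=1 ≤ 2+3=5  ✓
parity: l₁+l₂+l₃ = 6 is even  ✓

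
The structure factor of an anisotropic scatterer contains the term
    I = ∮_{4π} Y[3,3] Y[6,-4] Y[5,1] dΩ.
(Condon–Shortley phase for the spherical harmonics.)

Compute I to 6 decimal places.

-0.190675

Rules hold: Σm=0, L=14 even, 3≤5≤9.
N = 7·13·11 = 1001
Δ = 4!·2!·8!/15! = 1/675675
Racah Σ t=1..3: t=1:−1/8640 t=2:+1/2304 t=3:−1/8640 = 7/34560
⇒ 3j(3 6 5; 0 0 0)² = 7/429, sgn -1
Racah Σ t=0..0: t=0:+1/69120 = 1/69120
⇒ 3j(3 6 5; 3 -4 1)² = 4/143, sgn +1
4πI² = N·(3j₀)²·(3jₘ)² = 196/429
I = -1·√(0.456876/4π) = -0.19067531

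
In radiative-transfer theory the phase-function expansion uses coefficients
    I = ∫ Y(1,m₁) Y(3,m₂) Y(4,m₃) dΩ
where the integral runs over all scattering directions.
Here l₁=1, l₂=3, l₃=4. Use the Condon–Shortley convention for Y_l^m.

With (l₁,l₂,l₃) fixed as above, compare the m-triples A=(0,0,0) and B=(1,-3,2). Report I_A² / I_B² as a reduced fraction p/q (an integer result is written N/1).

l's match ⇒ only the (l;m) 3-j factors differ between A and B.
A: triangle coeff Δ(1,3,4) = 1/252; Σ_t [0,0]: t=0:+1/36 = 1/36; (3j)²=4/63 [(1 3 4; 0 0 0)], sign=+1
B: triangle coeff Δ(1,3,4) = 1/252; Σ_t [0,0]: t=0:+1/1440 = 1/1440; (3j)²=1/252 [(1 3 4; 1 -3 2)], sign=+1
I_A²/I_B² = (4/63)/(1/252) = 16/1

16/1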